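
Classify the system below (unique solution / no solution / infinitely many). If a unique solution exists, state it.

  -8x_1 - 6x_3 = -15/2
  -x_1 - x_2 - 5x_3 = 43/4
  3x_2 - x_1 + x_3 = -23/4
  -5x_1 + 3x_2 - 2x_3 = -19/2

x_1 = 3, x_2 = 0, x_3 = -11/4

Row-reduce the augmented matrix:
R1 ← R1 / (-8).
R2 ← R2 + 1·R1.
R3 ← R3 + 1·R1.
R4 ← R4 + 5·R1.
R2 ← R2 / (-1).
R3 ← R3 − 3·R2.
R4 ← R4 − 3·R2.
R3 ← R3 / (-11).
R1 ← R1 − 3/4·R3.
R2 ← R2 − 17/4·R3.
R4 ← R4 + 11·R3.
R4 reduces to 0 = 0, so the extra equation is consistent.
Reading off the reduced rows gives x_1 = 3, x_2 = 0, x_3 = -11/4.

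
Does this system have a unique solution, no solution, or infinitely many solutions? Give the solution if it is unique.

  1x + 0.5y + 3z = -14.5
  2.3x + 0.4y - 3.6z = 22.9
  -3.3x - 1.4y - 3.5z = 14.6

x = 3, y = -5, z = -5

Row-reduce the augmented matrix:
R2 ← R2 − 23/10·R1.
R3 ← R3 + 33/10·R1.
R2 ← R2 / (-3/4).
R1 ← R1 − 1/2·R2.
R3 ← R3 − 1/4·R2.
R3 ← R3 / (29/10).
R1 ← R1 + 4·R3.
R2 ← R2 − 14·R3.
Reading off the reduced rows gives x = 3, y = -5, z = -5.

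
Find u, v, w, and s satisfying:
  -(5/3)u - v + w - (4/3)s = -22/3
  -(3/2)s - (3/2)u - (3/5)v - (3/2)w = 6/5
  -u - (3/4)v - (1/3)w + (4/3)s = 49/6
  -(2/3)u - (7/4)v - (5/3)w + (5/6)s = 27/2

u = 0, v = -2, w = -4, s = 4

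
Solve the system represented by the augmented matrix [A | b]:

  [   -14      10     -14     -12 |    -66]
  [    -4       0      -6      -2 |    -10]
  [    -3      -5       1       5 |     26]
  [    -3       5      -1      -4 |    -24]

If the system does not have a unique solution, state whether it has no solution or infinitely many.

Row-reduce:
R1 ← R1 / (-14).
R2 ← R2 + 4·R1.
R3 ← R3 + 3·R1.
R4 ← R4 + 3·R1.
R2 ← R2 / (-20/7).
R1 ← R1 + 5/7·R2.
R3 ← R3 + 50/7·R2.
R4 ← R4 − 20/7·R2.
R3 ← R3 / (9).
R1 ← R1 − 3/2·R3.
R2 ← R2 − 7/10·R3.
Row 4 reduces to 0 = -1, a contradiction. The system is inconsistent.

no solution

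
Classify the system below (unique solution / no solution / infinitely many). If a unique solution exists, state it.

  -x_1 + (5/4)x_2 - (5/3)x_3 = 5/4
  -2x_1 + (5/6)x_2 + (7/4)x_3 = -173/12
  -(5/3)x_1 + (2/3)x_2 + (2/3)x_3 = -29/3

Row-reduce the augmented matrix:
R1 ← R1 / (-1).
R2 ← R2 + 2·R1.
R3 ← R3 + 5/3·R1.
R2 ← R2 / (-5/3).
R1 ← R1 + 5/4·R2.
R3 ← R3 + 17/12·R2.
R3 ← R3 / (-631/720).
R1 ← R1 + 103/48·R3.
R2 ← R2 + 61/20·R3.
Reading off the reduced rows gives x_1 = 5, x_2 = 1, x_3 = -3.

x_1 = 5, x_2 = 1, x_3 = -3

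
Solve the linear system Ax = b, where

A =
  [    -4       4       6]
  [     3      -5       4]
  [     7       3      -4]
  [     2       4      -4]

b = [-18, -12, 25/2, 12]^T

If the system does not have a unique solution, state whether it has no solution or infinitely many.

no solution

Row-reduce:
R1 ← R1 / (-4).
R2 ← R2 − 3·R1.
R3 ← R3 − 7·R1.
R4 ← R4 − 2·R1.
R2 ← R2 / (-2).
R1 ← R1 + 1·R2.
R3 ← R3 − 10·R2.
R4 ← R4 − 6·R2.
R3 ← R3 / (49).
R1 ← R1 + 23/4·R3.
R2 ← R2 + 17/4·R3.
R4 ← R4 − 49/2·R3.
Row 4 reduces to 0 = -1/4, a contradiction. The system is inconsistent.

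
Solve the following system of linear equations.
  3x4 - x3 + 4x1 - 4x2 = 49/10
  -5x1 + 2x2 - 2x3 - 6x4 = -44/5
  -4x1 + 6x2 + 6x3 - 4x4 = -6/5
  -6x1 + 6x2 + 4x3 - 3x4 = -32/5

x1 = 2, x2 = 1/2, x3 = 1/2, x4 = -1/5

Row-reduce the augmented matrix:
R1 ← R1 / (4).
R2 ← R2 + 5·R1.
R3 ← R3 + 4·R1.
R4 ← R4 + 6·R1.
R2 ← R2 / (-3).
R1 ← R1 + 1·R2.
R3 ← R3 − 2·R2.
R3 ← R3 / (17/6).
R1 ← R1 − 5/6·R3.
R2 ← R2 − 13/12·R3.
R4 ← R4 − 5/2·R3.
R4 ← R4 / (63/17).
R1 ← R1 − 38/17·R4.
R2 ← R2 − 29/17·R4.
R3 ← R3 + 15/17·R4.
Reading off the reduced rows gives x1 = 2, x2 = 1/2, x3 = 1/2, x4 = -1/5.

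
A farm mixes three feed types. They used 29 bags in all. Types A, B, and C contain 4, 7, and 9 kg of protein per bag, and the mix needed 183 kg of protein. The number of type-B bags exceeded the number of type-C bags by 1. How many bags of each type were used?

type-A bags: 12, type-B bags: 9, type-C bags: 8

Let a = type-A bags, b = type-B bags, c = type-C bags.
  a + b + c = 29
  4a + 9c + 7b = 183
  b - c = 1
Row-reduce the augmented matrix:
R2 ← R2 − 4·R1.
R2 ← R2 / (3).
R1 ← R1 − 1·R2.
R3 ← R3 − 1·R2.
R3 ← R3 / (-8/3).
R1 ← R1 + 2/3·R3.
R2 ← R2 − 5/3·R3.
Reading off the reduced rows gives a = 12, b = 9, c = 8.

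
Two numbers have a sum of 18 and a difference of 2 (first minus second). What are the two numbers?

first number: 10, second number: 8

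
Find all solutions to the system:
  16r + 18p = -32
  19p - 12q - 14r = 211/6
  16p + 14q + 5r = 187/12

Row-reduce the augmented matrix:
R1 ← R1 / (18).
R2 ← R2 − 19·R1.
R3 ← R3 − 16·R1.
R2 ← R2 / (-12).
R3 ← R3 − 14·R2.
R3 ← R3 / (-1222/27).
R1 ← R1 − 8/9·R3.
R2 ← R2 − 139/54·R3.
Reading off the reduced rows gives p = 2/3, q = 4/3, r = -11/4.

p = 2/3, q = 4/3, r = -11/4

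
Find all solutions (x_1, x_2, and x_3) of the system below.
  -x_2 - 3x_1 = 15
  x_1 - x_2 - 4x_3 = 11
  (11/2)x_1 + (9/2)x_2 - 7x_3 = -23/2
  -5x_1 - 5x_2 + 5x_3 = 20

Row-reduce:
R1 ← R1 / (-3).
R2 ← R2 − 1·R1.
R3 ← R3 − 11/2·R1.
R4 ← R4 + 5·R1.
R2 ← R2 / (-4/3).
R1 ← R1 − 1/3·R2.
R3 ← R3 − 8/3·R2.
R4 ← R4 + 10/3·R2.
R3 ← R3 / (-15).
R1 ← R1 + 1·R3.
R2 ← R2 − 3·R3.
R4 ← R4 − 15·R3.
Row 4 reduces to 0 = 3, a contradiction. The system is inconsistent.

no solution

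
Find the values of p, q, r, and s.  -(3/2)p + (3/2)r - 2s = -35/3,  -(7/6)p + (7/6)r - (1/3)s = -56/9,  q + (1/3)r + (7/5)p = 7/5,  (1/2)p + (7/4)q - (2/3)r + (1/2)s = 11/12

p = 8/3, q = -5/3, r = -2, s = 7/3

Row-reduce the augmented matrix:
R1 ← R1 / (-3/2).
R2 ← R2 + 7/6·R1.
R3 ← R3 − 7/5·R1.
R4 ← R4 − 1/2·R1.
Swap R2 and R3.
R4 ← R4 − 7/4·R2.
Swap R3 and R4.
R3 ← R3 / (-16/5).
R1 ← R1 + 1·R3.
R2 ← R2 − 26/15·R3.
R4 ← R4 / (11/9).
R1 ← R1 − 35/96·R4.
R2 ← R2 + 3/16·R4.
R3 ← R3 + 31/32·R4.
Reading off the reduced rows gives p = 8/3, q = -5/3, r = -2, s = 7/3.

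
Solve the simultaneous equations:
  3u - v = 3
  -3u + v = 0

no solution

Row-reduce:
R1 ← R1 / (3).
R2 ← R2 + 3·R1.
Row 2 reduces to 0 = 3, a contradiction. The system is inconsistent.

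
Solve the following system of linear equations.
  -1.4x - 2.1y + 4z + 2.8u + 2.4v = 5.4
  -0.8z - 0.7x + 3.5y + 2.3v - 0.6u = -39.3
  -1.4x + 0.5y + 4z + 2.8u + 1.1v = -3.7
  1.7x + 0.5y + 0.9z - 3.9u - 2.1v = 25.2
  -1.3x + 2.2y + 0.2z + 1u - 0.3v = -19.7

x = 6, y = -6, z = 4, u = -1, v = -5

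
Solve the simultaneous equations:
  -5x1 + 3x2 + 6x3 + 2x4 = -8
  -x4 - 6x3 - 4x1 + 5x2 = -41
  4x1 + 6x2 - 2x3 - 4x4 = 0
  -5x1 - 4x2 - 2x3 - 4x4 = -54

x1 = 6, x2 = 0, x3 = 2, x4 = 5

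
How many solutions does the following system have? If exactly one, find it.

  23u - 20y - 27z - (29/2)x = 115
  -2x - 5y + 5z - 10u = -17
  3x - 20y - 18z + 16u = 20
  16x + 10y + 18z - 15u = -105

infinitely many solutions

Row-reduce:
R1 ← R1 / (-29/2).
R2 ← R2 + 2·R1.
R3 ← R3 − 3·R1.
R4 ← R4 − 16·R1.
R2 ← R2 / (-65/29).
R1 ← R1 − 40/29·R2.
R3 ← R3 + 700/29·R2.
R4 ← R4 + 350/29·R2.
R3 ← R3 / (-1528/13).
R1 ← R1 − 94/13·R3.
R2 ← R2 + 253/65·R3.
R4 ← R4 + 764/13·R3.
Rank is 3 with 4 unknowns, leaving u free.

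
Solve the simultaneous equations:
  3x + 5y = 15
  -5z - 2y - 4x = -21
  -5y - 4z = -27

x = 0, y = 3, z = 3

Row-reduce the augmented matrix:
R1 ← R1 / (3).
R2 ← R2 + 4·R1.
R2 ← R2 / (14/3).
R1 ← R1 − 5/3·R2.
R3 ← R3 + 5·R2.
R3 ← R3 / (-131/14).
R1 ← R1 − 25/14·R3.
R2 ← R2 + 15/14·R3.
Reading off the reduced rows gives x = 0, y = 3, z = 3.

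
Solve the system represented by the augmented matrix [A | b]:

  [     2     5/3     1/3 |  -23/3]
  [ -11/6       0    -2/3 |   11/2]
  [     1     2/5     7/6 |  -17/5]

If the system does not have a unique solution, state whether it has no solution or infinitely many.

x_1 = -3, x_2 = -1, x_3 = 0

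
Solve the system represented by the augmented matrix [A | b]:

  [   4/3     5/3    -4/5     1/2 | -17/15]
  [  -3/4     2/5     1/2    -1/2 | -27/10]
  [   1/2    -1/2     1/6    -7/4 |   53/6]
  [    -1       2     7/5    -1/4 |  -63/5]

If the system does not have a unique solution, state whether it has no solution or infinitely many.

x_1 = 2, x_2 = -3, x_3 = -4, x_4 = -4

Row-reduce the augmented matrix:
R1 ← R1 / (4/3).
R2 ← R2 + 3/4·R1.
R3 ← R3 − 1/2·R1.
R4 ← R4 + 1·R1.
R2 ← R2 / (107/80).
R1 ← R1 − 5/4·R2.
R3 ← R3 + 9/8·R2.
R4 ← R4 − 13/4·R2.
R3 ← R3 / (1633/3210).
R1 ← R1 + 346/535·R3.
R2 ← R2 − 4/107·R3.
R4 ← R4 − 363/535·R3.
R4 ← R4 / (22771/6532).
R1 ← R1 + 3458/1633·R4.
R2 ← R2 + 25/3266·R4.
R3 ← R3 + 6810/1633·R4.
Reading off the reduced rows gives x_1 = 2, x_2 = -3, x_3 = -4, x_4 = -4.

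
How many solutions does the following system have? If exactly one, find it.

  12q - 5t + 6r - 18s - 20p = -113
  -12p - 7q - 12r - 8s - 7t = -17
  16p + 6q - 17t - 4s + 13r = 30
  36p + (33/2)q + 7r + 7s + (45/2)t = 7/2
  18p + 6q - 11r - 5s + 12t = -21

no solution

Row-reduce:
R1 ← R1 / (-20).
R2 ← R2 + 12·R1.
R3 ← R3 − 16·R1.
R4 ← R4 − 36·R1.
R5 ← R5 − 18·R1.
R2 ← R2 / (-71/5).
R1 ← R1 + 3/5·R2.
R3 ← R3 − 78/5·R2.
R4 ← R4 − 381/10·R2.
R5 ← R5 − 84/5·R2.
R3 ← R3 / (47/71).
R1 ← R1 − 51/142·R3.
R2 ← R2 − 78/71·R3.
R4 ← R4 + 1708/71·R3.
R5 ← R5 + 1708/71·R3.
R4 ← R4 / (-27014/47).
R1 ← R1 − 855/94·R4.
R2 ← R2 − 1186/47·R4.
R3 ← R3 + 1088/47·R4.
R5 ← R5 + 27014/47·R4.
Row 5 reduces to 0 = 1, a contradiction. The system is inconsistent.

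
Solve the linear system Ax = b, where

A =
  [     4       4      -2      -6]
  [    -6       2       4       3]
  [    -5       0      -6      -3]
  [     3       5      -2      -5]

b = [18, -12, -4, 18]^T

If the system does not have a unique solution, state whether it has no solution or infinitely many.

Row-reduce the augmented matrix:
R1 ← R1 / (4).
R2 ← R2 + 6·R1.
R3 ← R3 + 5·R1.
R4 ← R4 − 3·R1.
R2 ← R2 / (8).
R1 ← R1 − 1·R2.
R3 ← R3 − 5·R2.
R4 ← R4 − 2·R2.
R3 ← R3 / (-73/8).
R1 ← R1 + 5/8·R3.
R2 ← R2 − 1/8·R3.
R4 ← R4 + 3/4·R3.
R4 ← R4 / (227/146).
R1 ← R1 + 21/73·R4.
R2 ← R2 + 123/146·R4.
R3 ← R3 − 54/73·R4.
Reading off the reduced rows gives x_1 = 2, x_2 = 2, x_3 = -1, x_4 = 0.

x_1 = 2, x_2 = 2, x_3 = -1, x_4 = 0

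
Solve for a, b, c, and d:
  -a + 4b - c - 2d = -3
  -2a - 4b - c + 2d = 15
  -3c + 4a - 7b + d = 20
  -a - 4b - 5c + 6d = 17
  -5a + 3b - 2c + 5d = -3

a = -2, b = -3, c = -3, d = -2

Row-reduce the augmented matrix:
R1 ← R1 / (-1).
R2 ← R2 + 2·R1.
R3 ← R3 − 4·R1.
R4 ← R4 + 1·R1.
R5 ← R5 + 5·R1.
R2 ← R2 / (-12).
R1 ← R1 + 4·R2.
R3 ← R3 − 9·R2.
R4 ← R4 + 8·R2.
R5 ← R5 + 17·R2.
R3 ← R3 / (-25/4).
R1 ← R1 − 2/3·R3.
R2 ← R2 + 1/12·R3.
R4 ← R4 + 14/3·R3.
R5 ← R5 − 19/12·R3.
R4 ← R4 / (88/15).
R1 ← R1 + 4/15·R4.
R2 ← R2 + 7/15·R4.
R3 ← R3 − 2/5·R4.
R5 ← R5 − 88/15·R4.
R5 reduces to 0 = 0, so the extra equation is consistent.
Reading off the reduced rows gives a = -2, b = -3, c = -3, d = -2.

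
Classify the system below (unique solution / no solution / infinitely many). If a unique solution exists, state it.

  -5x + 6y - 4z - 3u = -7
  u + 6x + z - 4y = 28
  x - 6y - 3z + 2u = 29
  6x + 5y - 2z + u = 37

x = 5, y = -1, z = -6, u = 0

Row-reduce the augmented matrix:
R1 ← R1 / (-5).
R2 ← R2 − 6·R1.
R3 ← R3 − 1·R1.
R4 ← R4 − 6·R1.
R2 ← R2 / (16/5).
R1 ← R1 + 6/5·R2.
R3 ← R3 + 24/5·R2.
R4 ← R4 − 61/5·R2.
R3 ← R3 / (-19/2).
R1 ← R1 + 5/8·R3.
R2 ← R2 + 19/16·R3.
R4 ← R4 − 123/16·R3.
R4 ← R4 / (201/38).
R1 ← R1 + 4/19·R4.
R2 ← R2 + 1/2·R4.
R3 ← R3 − 5/19·R4.
Reading off the reduced rows gives x = 5, y = -1, z = -6, u = 0.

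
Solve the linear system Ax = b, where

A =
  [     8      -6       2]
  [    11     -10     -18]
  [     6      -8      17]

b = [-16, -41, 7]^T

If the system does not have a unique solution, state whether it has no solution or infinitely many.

x_1 = -3, x_2 = -1, x_3 = 1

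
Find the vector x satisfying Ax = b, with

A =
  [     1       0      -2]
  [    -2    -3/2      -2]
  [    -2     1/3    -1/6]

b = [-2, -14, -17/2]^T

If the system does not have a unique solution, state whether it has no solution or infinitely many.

x_1 = 4, x_2 = 0, x_3 = 3

Row-reduce the augmented matrix:
R2 ← R2 + 2·R1.
R3 ← R3 + 2·R1.
R2 ← R2 / (-3/2).
R3 ← R3 − 1/3·R2.
R3 ← R3 / (-11/2).
R1 ← R1 + 2·R3.
R2 ← R2 − 4·R3.
Reading off the reduced rows gives x_1 = 4, x_2 = 0, x_3 = 3.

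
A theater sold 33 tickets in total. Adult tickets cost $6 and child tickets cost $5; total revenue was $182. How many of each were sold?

Let a = adult tickets, c = child tickets.
  a + c = 33
  6a + 5c = 182
From equation 1: a = 33 − c.
Substitute into equation 2 and solve: c = 16.
Then a = 17.

adult tickets: 17, child tickets: 16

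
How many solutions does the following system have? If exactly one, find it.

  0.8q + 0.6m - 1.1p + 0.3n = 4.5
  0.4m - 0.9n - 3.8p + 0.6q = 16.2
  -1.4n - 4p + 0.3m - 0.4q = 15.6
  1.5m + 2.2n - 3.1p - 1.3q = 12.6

Row-reduce the augmented matrix:
R1 ← R1 / (3/5).
R2 ← R2 − 2/5·R1.
R3 ← R3 − 3/10·R1.
R4 ← R4 − 3/2·R1.
R2 ← R2 / (-11/10).
R1 ← R1 − 1/2·R2.
R3 ← R3 + 31/20·R2.
R4 ← R4 − 29/20·R2.
R3 ← R3 / (115/132).
R1 ← R1 + 71/22·R3.
R2 ← R2 − 92/33·R3.
R4 ← R4 + 2899/660·R3.
R4 ← R4 / (-8877/1150).
R1 ← R1 + 224/115·R4.
R2 ← R2 − 14/5·R4.
R3 ← R3 + 118/115·R4.
Reading off the reduced rows gives m = -4, n = 2, p = -5, q = 1.

m = -4, n = 2, p = -5, q = 1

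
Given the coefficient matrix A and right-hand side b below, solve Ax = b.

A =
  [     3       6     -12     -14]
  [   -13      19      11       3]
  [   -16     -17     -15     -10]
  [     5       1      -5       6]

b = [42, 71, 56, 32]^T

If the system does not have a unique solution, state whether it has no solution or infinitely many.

Row-reduce the augmented matrix:
R1 ← R1 / (3).
R2 ← R2 + 13·R1.
R3 ← R3 + 16·R1.
R4 ← R4 − 5·R1.
R2 ← R2 / (45).
R1 ← R1 − 2·R2.
R3 ← R3 − 15·R2.
R4 ← R4 + 9·R2.
R3 ← R3 / (-196/3).
R1 ← R1 + 98/45·R3.
R2 ← R2 + 41/45·R3.
R4 ← R4 − 34/5·R3.
R4 ← R4 / (16153/1470).
R1 ← R1 − 7/90·R4.
R2 ← R2 + 3253/8820·R4.
R3 ← R3 − 589/588·R4.
Reading off the reduced rows gives x_1 = -4, x_2 = 4, x_3 = -6, x_4 = 3.

x_1 = -4, x_2 = 4, x_3 = -6, x_4 = 3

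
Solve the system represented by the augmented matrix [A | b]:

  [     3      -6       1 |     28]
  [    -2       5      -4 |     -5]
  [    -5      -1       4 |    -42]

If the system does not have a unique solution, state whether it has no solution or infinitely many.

x_1 = 5, x_2 = -3, x_3 = -5

Row-reduce the augmented matrix:
R1 ← R1 / (3).
R2 ← R2 + 2·R1.
R3 ← R3 + 5·R1.
R1 ← R1 + 2·R2.
R3 ← R3 + 11·R2.
R3 ← R3 / (-31).
R1 ← R1 + 19/3·R3.
R2 ← R2 + 10/3·R3.
Reading off the reduced rows gives x_1 = 5, x_2 = -3, x_3 = -5.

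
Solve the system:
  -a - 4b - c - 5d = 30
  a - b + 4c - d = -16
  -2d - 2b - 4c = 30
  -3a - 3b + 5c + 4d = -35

a = -1, b = -1, c = -5, d = -4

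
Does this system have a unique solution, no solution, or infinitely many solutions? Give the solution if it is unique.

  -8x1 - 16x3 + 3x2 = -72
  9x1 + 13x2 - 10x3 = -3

Row-reduce:
R1 ← R1 / (-8).
R2 ← R2 − 9·R1.
R2 ← R2 / (131/8).
R1 ← R1 + 3/8·R2.
Rank is 2 with 3 unknowns, leaving x3 free.

infinitely many solutions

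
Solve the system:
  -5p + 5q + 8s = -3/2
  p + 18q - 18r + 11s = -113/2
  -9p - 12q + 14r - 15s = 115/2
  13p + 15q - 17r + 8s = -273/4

Row-reduce the augmented matrix:
R1 ← R1 / (-5).
R2 ← R2 − 1·R1.
R3 ← R3 + 9·R1.
R4 ← R4 − 13·R1.
R2 ← R2 / (19).
R1 ← R1 + 1·R2.
R3 ← R3 + 21·R2.
R4 ← R4 − 28·R2.
R3 ← R3 / (-112/19).
R1 ← R1 + 18/19·R3.
R2 ← R2 + 18/19·R3.
R4 ← R4 − 181/19·R3.
R4 ← R4 / (-591/40).
R1 ← R1 − 31/20·R4.
R2 ← R2 − 63/20·R4.
R3 ← R3 − 21/8·R4.
Reading off the reduced rows gives p = -3/2, q = -1, r = 7/4, s = -1/2.

p = -3/2, q = -1, r = 7/4, s = -1/2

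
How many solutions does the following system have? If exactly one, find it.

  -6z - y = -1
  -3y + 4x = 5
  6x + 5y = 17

Row-reduce the augmented matrix:
Swap R1 and R2.
R1 ← R1 / (4).
R3 ← R3 − 6·R1.
R2 ← R2 / (-1).
R1 ← R1 + 3/4·R2.
R3 ← R3 − 19/2·R2.
R3 ← R3 / (-57).
R1 ← R1 − 9/2·R3.
R2 ← R2 − 6·R3.
Reading off the reduced rows gives x = 2, y = 1, z = 0.

x = 2, y = 1, z = 0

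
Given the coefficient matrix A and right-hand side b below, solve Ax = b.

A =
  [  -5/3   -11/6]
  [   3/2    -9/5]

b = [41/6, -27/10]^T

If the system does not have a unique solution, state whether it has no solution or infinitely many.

Row-reduce the augmented matrix:
R1 ← R1 / (-5/3).
R2 ← R2 − 3/2·R1.
R2 ← R2 / (-69/20).
R1 ← R1 − 11/10·R2.
Reading off the reduced rows gives x_1 = -3, x_2 = -1.

x_1 = -3, x_2 = -1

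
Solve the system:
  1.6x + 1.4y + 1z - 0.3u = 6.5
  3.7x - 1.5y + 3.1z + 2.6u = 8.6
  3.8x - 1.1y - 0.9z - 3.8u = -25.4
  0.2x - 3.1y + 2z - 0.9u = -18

x = 0, y = 5, z = 1, u = 5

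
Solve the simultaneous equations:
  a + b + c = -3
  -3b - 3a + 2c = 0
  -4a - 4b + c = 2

no solution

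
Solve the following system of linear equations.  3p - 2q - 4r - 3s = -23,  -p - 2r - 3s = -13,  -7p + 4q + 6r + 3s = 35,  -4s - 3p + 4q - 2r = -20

Row-reduce:
R1 ← R1 / (3).
R2 ← R2 + 1·R1.
R3 ← R3 + 7·R1.
R4 ← R4 + 3·R1.
R2 ← R2 / (-2/3).
R1 ← R1 + 2/3·R2.
R3 ← R3 + 2/3·R2.
R4 ← R4 − 2·R2.
Swap R3 and R4.
R3 ← R3 / (-16).
R1 ← R1 − 2·R3.
R2 ← R2 − 5·R3.
Row 4 reduces to 0 = 2, a contradiction. The system is inconsistent.

no solution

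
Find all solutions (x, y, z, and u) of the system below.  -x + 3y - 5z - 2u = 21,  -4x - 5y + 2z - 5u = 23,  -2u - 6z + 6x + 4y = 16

infinitely many solutions

Row-reduce:
R1 ← R1 / (-1).
R2 ← R2 + 4·R1.
R3 ← R3 − 6·R1.
R2 ← R2 / (-17).
R1 ← R1 + 3·R2.
R3 ← R3 − 22·R2.
R3 ← R3 / (-128/17).
R1 ← R1 − 19/17·R3.
R2 ← R2 + 22/17·R3.
Rank is 3 with 4 unknowns, leaving u free.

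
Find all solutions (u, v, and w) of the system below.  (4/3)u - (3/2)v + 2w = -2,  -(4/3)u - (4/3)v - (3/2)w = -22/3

infinitely many solutions

Row-reduce:
R1 ← R1 / (4/3).
R2 ← R2 + 4/3·R1.
R2 ← R2 / (-17/6).
R1 ← R1 + 9/8·R2.
Rank is 2 with 3 unknowns, leaving w free.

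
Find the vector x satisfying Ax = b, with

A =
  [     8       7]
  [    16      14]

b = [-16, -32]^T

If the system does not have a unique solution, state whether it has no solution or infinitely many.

infinitely many solutions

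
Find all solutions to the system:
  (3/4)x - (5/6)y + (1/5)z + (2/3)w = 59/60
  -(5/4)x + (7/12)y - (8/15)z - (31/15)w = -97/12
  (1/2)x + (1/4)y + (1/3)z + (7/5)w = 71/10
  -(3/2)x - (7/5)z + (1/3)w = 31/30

infinitely many solutions

Row-reduce:
R1 ← R1 / (3/4).
R2 ← R2 + 5/4·R1.
R3 ← R3 − 1/2·R1.
R4 ← R4 + 3/2·R1.
R2 ← R2 / (-29/36).
R1 ← R1 + 10/9·R2.
R3 ← R3 − 29/36·R2.
R4 ← R4 + 5/3·R2.
Swap R3 and R4.
R3 ← R3 / (-17/29).
R1 ← R1 − 236/435·R3.
R2 ← R2 − 36/145·R3.
Rank is 3 with 4 unknowns, leaving w free.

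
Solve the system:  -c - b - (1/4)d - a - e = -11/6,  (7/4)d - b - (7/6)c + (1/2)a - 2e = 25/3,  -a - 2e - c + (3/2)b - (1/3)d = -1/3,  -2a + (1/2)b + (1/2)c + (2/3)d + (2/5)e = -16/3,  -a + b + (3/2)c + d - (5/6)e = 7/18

a = 3, b = 0, c = 0, d = 2, e = -5/3

Row-reduce the augmented matrix:
R1 ← R1 / (-1).
R2 ← R2 − 1/2·R1.
R3 ← R3 + 1·R1.
R4 ← R4 + 2·R1.
R5 ← R5 + 1·R1.
R2 ← R2 / (-3/2).
R1 ← R1 − 1·R2.
R3 ← R3 − 5/2·R2.
R4 ← R4 − 5/2·R2.
R5 ← R5 − 2·R2.
R3 ← R3 / (-25/9).
R1 ← R1 + 1/9·R3.
R2 ← R2 − 10/9·R3.
R4 ← R4 + 5/18·R3.
R5 ← R5 − 5/18·R3.
R4 ← R4 / (289/80).
R1 ← R1 − 737/600·R4.
R2 ← R2 + 1/30·R4.
R3 ← R3 + 189/200·R4.
R5 ← R5 − 883/240·R4.
R5 ← R5 / (-20897/8670).
R1 ← R1 + 758/21675·R5.
R2 ← R2 + 1784/4335·R5.
R3 ← R3 − 11076/7225·R5.
R4 ← R4 + 100/289·R5.
Reading off the reduced rows gives a = 3, b = 0, c = 0, d = 2, e = -5/3.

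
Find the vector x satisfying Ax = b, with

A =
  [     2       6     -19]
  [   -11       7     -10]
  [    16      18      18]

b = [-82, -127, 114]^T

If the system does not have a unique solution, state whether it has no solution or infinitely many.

x_1 = 6, x_2 = -3, x_3 = 4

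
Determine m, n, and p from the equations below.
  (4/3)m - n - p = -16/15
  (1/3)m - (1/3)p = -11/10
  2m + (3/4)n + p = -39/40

m = -4/5, n = -5/2, p = 5/2

Row-reduce the augmented matrix:
R1 ← R1 / (4/3).
R2 ← R2 − 1/3·R1.
R3 ← R3 − 2·R1.
R2 ← R2 / (1/4).
R1 ← R1 + 3/4·R2.
R3 ← R3 − 9/4·R2.
R3 ← R3 / (13/4).
R1 ← R1 + 1·R3.
R2 ← R2 + 1/3·R3.
Reading off the reduced rows gives m = -4/5, n = -5/2, p = 5/2.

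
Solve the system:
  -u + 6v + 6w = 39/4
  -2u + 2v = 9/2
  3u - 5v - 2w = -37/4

Row-reduce the augmented matrix:
R1 ← R1 / (-1).
R2 ← R2 + 2·R1.
R3 ← R3 − 3·R1.
R2 ← R2 / (-10).
R1 ← R1 + 6·R2.
R3 ← R3 − 13·R2.
R3 ← R3 / (2/5).
R1 ← R1 − 6/5·R3.
R2 ← R2 − 6/5·R3.
Reading off the reduced rows gives u = -9/4, v = 0, w = 5/4.

u = -9/4, v = 0, w = 5/4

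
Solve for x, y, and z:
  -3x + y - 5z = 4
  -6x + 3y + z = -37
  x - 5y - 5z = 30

Row-reduce the augmented matrix:
R1 ← R1 / (-3).
R2 ← R2 + 6·R1.
R3 ← R3 − 1·R1.
R1 ← R1 + 1/3·R2.
R3 ← R3 + 14/3·R2.
R3 ← R3 / (134/3).
R1 ← R1 − 16/3·R3.
R2 ← R2 − 11·R3.
Reading off the reduced rows gives x = 5, y = -1, z = -4.

x = 5, y = -1, z = -4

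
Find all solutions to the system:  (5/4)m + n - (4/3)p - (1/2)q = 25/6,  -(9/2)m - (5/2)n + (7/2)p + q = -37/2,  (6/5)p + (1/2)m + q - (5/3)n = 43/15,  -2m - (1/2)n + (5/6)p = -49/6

no solution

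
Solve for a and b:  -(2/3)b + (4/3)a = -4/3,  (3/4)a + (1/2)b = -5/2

Row-reduce the augmented matrix:
R1 ← R1 / (4/3).
R2 ← R2 − 3/4·R1.
R2 ← R2 / (7/8).
R1 ← R1 + 1/2·R2.
Reading off the reduced rows gives a = -2, b = -2.

a = -2, b = -2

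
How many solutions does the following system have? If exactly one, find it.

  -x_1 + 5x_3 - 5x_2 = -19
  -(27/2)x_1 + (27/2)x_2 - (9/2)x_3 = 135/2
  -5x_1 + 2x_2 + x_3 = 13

Row-reduce:
R1 ← R1 / (-1).
R2 ← R2 + 27/2·R1.
R3 ← R3 + 5·R1.
R2 ← R2 / (81).
R1 ← R1 − 5·R2.
R3 ← R3 − 27·R2.
Rank is 2 with 3 unknowns, leaving x_3 free.

infinitely many solutions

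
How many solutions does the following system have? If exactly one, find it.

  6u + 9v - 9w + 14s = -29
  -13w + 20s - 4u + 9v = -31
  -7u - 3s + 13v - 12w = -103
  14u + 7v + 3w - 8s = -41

u = 1, v = -6, w = 1, s = 2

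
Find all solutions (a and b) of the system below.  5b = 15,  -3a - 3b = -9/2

a = -3/2, b = 3

Row-reduce the augmented matrix:
Swap R1 and R2.
R1 ← R1 / (-3).
R2 ← R2 / (5).
R1 ← R1 − 1·R2.
Reading off the reduced rows gives a = -3/2, b = 3.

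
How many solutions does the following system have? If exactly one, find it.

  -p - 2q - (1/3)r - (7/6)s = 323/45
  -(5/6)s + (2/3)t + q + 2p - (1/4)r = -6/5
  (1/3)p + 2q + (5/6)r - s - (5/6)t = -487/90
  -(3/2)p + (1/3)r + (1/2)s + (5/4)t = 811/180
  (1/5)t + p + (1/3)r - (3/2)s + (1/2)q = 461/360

p = -3/5, q = -11/4, r = 5/3, s = -7/5, t = 3

Row-reduce the augmented matrix:
R1 ← R1 / (-1).
R2 ← R2 − 2·R1.
R3 ← R3 − 1/3·R1.
R4 ← R4 + 3/2·R1.
R5 ← R5 − 1·R1.
R2 ← R2 / (-3).
R1 ← R1 − 2·R2.
R3 ← R3 − 4/3·R2.
R4 ← R4 − 3·R2.
R5 ← R5 + 3/2·R2.
R3 ← R3 / (17/54).
R1 ← R1 + 5/18·R3.
R2 ← R2 − 11/36·R3.
R4 ← R4 + 1/12·R3.
R5 ← R5 − 11/24·R3.
R4 ← R4 / (-169/102).
R1 ← R1 + 58/17·R4.
R2 ← R2 − 769/204·R4.
R3 ← R3 + 151/17·R4.
R5 ← R5 − 1219/408·R4.
R5 ← R5 / (39023/10140).
R1 ← R1 + 1245/338·R5.
R2 ← R2 − 4397/1014·R5.
R3 ← R3 + 1896/169·R5.
R4 ← R4 + 181/169·R5.
Reading off the reduced rows gives p = -3/5, q = -11/4, r = 5/3, s = -7/5, t = 3.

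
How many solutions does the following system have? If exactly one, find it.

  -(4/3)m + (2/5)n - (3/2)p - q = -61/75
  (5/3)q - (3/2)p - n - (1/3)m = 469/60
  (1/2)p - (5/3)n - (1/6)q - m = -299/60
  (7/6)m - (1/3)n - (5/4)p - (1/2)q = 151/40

Row-reduce the augmented matrix:
R1 ← R1 / (-4/3).
R2 ← R2 + 1/3·R1.
R3 ← R3 + 1·R1.
R4 ← R4 − 7/6·R1.
R2 ← R2 / (-11/10).
R1 ← R1 + 3/10·R2.
R3 ← R3 + 59/30·R2.
R4 ← R4 − 1/60·R2.
R3 ← R3 / (40/11).
R1 ← R1 − 63/44·R3.
R2 ← R2 − 45/44·R3.
R4 ← R4 + 227/88·R3.
R4 ← R4 / (-6457/1920).
R1 ← R1 − 431/320·R4.
R2 ← R2 + 181/192·R4.
R3 ← R3 + 563/720·R4.
Reading off the reduced rows gives m = 7/4, n = 4/5, p = -14/5, q = 3.

m = 7/4, n = 4/5, p = -14/5, q = 3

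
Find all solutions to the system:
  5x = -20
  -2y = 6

Row-reduce the augmented matrix:
R1 ← R1 / (5).
R2 ← R2 / (-2).
Reading off the reduced rows gives x = -4, y = -3.

x = -4, y = -3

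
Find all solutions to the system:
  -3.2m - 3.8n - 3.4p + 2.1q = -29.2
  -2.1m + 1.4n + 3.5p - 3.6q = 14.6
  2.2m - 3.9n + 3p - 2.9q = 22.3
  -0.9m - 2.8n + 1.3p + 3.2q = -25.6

m = 4, n = 1, p = 0, q = -6

Row-reduce the augmented matrix:
R1 ← R1 / (-16/5).
R2 ← R2 + 21/10·R1.
R3 ← R3 − 11/5·R1.
R4 ← R4 + 9/10·R1.
R2 ← R2 / (623/160).
R1 ← R1 − 19/16·R2.
R3 ← R3 + 521/80·R2.
R4 ← R4 + 277/160·R2.
R3 ← R3 / (9121/890).
R1 ← R1 + 61/89·R3.
R2 ← R2 − 131/89·R3.
R4 ← R4 − 2138/445·R3.
R4 ← R4 / (3180901/638470).
R1 ← R1 − 26525/127694·R4.
R2 ← R2 − 8077/63847·R4.
R3 ← R3 + 121889/127694·R4.
Reading off the reduced rows gives m = 4, n = 1, p = 0, q = -6.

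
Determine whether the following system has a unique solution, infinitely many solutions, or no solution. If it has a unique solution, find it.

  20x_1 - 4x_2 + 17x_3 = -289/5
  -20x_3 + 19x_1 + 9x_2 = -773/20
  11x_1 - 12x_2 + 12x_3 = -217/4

Row-reduce the augmented matrix:
R1 ← R1 / (20).
R2 ← R2 − 19·R1.
R3 ← R3 − 11·R1.
R2 ← R2 / (64/5).
R1 ← R1 + 1/5·R2.
R3 ← R3 + 49/5·R2.
R3 ← R3 / (-6407/256).
R1 ← R1 − 73/256·R3.
R2 ← R2 + 723/256·R3.
Reading off the reduced rows gives x_1 = -11/4, x_2 = 12/5, x_3 = 2/5.

x_1 = -11/4, x_2 = 12/5, x_3 = 2/5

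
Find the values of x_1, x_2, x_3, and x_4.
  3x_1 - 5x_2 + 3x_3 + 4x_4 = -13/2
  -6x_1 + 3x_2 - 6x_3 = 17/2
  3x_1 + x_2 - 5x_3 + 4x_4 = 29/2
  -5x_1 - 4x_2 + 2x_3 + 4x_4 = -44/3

x_1 = 4/3, x_2 = -1/2, x_3 = -3, x_4 = -1

Row-reduce the augmented matrix:
R1 ← R1 / (3).
R2 ← R2 + 6·R1.
R3 ← R3 − 3·R1.
R4 ← R4 + 5·R1.
R2 ← R2 / (-7).
R1 ← R1 + 5/3·R2.
R3 ← R3 − 6·R2.
R4 ← R4 + 37/3·R2.
R3 ← R3 / (-8).
R1 ← R1 − 1·R3.
R4 ← R4 − 7·R3.
R4 ← R4 / (18/7).
R1 ← R1 − 2/7·R4.
R2 ← R2 + 8/7·R4.
R3 ← R3 + 6/7·R4.
Reading off the reduced rows gives x_1 = 4/3, x_2 = -1/2, x_3 = -3, x_4 = -1.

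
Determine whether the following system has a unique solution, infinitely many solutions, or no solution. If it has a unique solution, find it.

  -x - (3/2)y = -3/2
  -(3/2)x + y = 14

x = -6, y = 5

From equation 1: x = 3/2 − 3/2·y.
Substitute into equation 2 and solve: y = 5.
Then x = -6.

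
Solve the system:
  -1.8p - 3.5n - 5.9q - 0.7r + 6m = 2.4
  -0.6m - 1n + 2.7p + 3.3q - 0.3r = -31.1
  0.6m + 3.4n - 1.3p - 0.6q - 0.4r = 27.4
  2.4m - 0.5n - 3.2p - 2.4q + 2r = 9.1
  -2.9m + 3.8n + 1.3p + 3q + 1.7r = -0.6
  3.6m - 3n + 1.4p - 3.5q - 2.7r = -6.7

Row-reduce the augmented matrix:
R1 ← R1 / (6).
R2 ← R2 + 3/5·R1.
R3 ← R3 − 3/5·R1.
R4 ← R4 − 12/5·R1.
R5 ← R5 + 29/10·R1.
R6 ← R6 − 18/5·R1.
R2 ← R2 / (-27/20).
R1 ← R1 + 7/12·R2.
R3 ← R3 − 15/4·R2.
R4 ← R4 − 9/10·R2.
R5 ← R5 − 253/120·R2.
R6 ← R6 + 9/10·R2.
R3 ← R3 / (147/25).
R1 ← R1 + 25/18·R3.
R2 ← R2 + 28/15·R3.
R4 ← R4 + 4/5·R3.
R5 ← R5 − 3929/900·R3.
R6 ← R6 − 4/5·R3.
R4 ← R4 / (7381/2646).
R1 ← R1 + 18031/47628·R4.
R2 ← R2 − 215/567·R4.
R3 ← R3 − 3383/2646·R4.
R5 ← R5 + 571961/476280·R4.
R6 ← R6 + 7381/2646·R4.
R5 ← R5 / (17190037/6642900).
R1 ← R1 + 17683/664290·R5.
R2 ← R2 + 9040/22143·R5.
R3 ← R3 + 39791/36905·R5.
R4 ← R4 − 24457/36905·R5.
R6 reduces to 0 = 0, so the extra equation is consistent.
Reading off the reduced rows gives m = -3, n = 5, p = -6, q = -4, r = -5.

m = -3, n = 5, p = -6, q = -4, r = -5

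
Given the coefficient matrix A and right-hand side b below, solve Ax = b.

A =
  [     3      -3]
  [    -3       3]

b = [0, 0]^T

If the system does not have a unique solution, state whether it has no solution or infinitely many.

Row-reduce:
R1 ← R1 / (3).
R2 ← R2 + 3·R1.
Rank is 1 with 2 unknowns, leaving x_2 free.

infinitely many solutions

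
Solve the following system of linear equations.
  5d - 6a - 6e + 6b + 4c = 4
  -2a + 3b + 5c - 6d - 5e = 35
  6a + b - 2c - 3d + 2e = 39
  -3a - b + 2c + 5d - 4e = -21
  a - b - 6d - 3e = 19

a = 6, b = 5, c = 2, d = -2, e = -2

Row-reduce the augmented matrix:
R1 ← R1 / (-6).
R2 ← R2 + 2·R1.
R3 ← R3 − 6·R1.
R4 ← R4 + 3·R1.
R5 ← R5 − 1·R1.
R1 ← R1 + 1·R2.
R3 ← R3 − 7·R2.
R4 ← R4 + 4·R2.
R3 ← R3 / (-71/3).
R1 ← R1 − 3·R3.
R2 ← R2 − 11/3·R3.
R4 ← R4 − 44/3·R3.
R5 ← R5 − 2/3·R3.
R4 ← R4 / (899/142).
R1 ← R1 + 205/142·R4.
R2 ← R2 − 68/71·R4.
R3 ← R3 + 167/71·R4.
R5 ← R5 + 511/142·R4.
R5 ← R5 / (-4425/899).
R1 ← R1 + 366/899·R5.
R2 ← R2 − 6/899·R5.
R3 ← R3 + 1469/899·R5.
R4 ← R4 + 350/899·R5.
Reading off the reduced rows gives a = 6, b = 5, c = 2, d = -2, e = -2.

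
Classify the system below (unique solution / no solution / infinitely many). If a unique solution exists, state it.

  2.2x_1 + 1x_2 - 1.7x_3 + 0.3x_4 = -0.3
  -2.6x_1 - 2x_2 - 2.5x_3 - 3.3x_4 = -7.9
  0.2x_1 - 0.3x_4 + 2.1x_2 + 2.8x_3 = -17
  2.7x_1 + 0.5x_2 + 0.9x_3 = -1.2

Row-reduce the augmented matrix:
R1 ← R1 / (11/5).
R2 ← R2 + 13/5·R1.
R3 ← R3 − 1/5·R1.
R4 ← R4 − 27/10·R1.
R2 ← R2 / (-9/11).
R1 ← R1 − 5/11·R2.
R3 ← R3 − 221/110·R2.
R4 ← R4 + 8/11·R2.
R3 ← R3 / (-3653/450).
R1 ← R1 + 59/18·R3.
R2 ← R2 − 248/45·R3.
R4 ← R4 − 1259/180·R3.
R4 ← R4 / (-311517/73060).
R1 ← R1 − 11343/7306·R4.
R2 ← R2 + 5598/3653·R4.
R3 ← R3 − 3402/3653·R4.
Reading off the reduced rows gives x_1 = 1, x_2 = -6, x_3 = -1, x_4 = 6.

x_1 = 1, x_2 = -6, x_3 = -1, x_4 = 6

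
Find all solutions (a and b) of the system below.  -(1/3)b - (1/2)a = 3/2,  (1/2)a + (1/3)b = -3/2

Row-reduce:
R1 ← R1 / (-1/2).
R2 ← R2 − 1/2·R1.
Rank is 1 with 2 unknowns, leaving b free.

infinitely many solutions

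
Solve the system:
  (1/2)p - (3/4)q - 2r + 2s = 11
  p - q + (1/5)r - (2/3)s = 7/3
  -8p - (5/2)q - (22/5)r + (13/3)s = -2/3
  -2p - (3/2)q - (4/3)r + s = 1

Row-reduce:
R1 ← R1 / (1/2).
R2 ← R2 − 1·R1.
R3 ← R3 + 8·R1.
R4 ← R4 + 2·R1.
R2 ← R2 / (1/2).
R1 ← R1 + 3/2·R2.
R3 ← R3 + 29/2·R2.
R4 ← R4 + 9/2·R2.
R3 ← R3 / (427/5).
R1 ← R1 − 43/5·R3.
R2 ← R2 − 42/5·R3.
R4 ← R4 − 427/15·R3.
Row 4 reduces to 0 = -1/3, a contradiction. The system is inconsistent.

no solution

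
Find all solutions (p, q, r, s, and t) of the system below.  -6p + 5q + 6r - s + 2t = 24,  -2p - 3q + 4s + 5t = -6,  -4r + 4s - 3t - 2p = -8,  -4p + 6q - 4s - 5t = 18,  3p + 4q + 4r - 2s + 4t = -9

Row-reduce the augmented matrix:
R1 ← R1 / (-6).
R2 ← R2 + 2·R1.
R3 ← R3 + 2·R1.
R4 ← R4 + 4·R1.
R5 ← R5 − 3·R1.
R2 ← R2 / (-14/3).
R1 ← R1 + 5/6·R2.
R3 ← R3 + 5/3·R2.
R4 ← R4 − 8/3·R2.
R5 ← R5 − 13/2·R2.
R3 ← R3 / (-37/7).
R1 ← R1 + 9/14·R3.
R2 ← R2 − 3/7·R3.
R4 ← R4 + 36/7·R3.
R5 ← R5 − 59/14·R3.
R4 ← R4 / (-132/37).
R1 ← R1 + 35/37·R4.
R2 ← R2 + 26/37·R4.
R3 ← R3 + 39/74·R4.
R5 ← R5 − 213/37·R4.
R5 ← R5 / (389/44).
R1 ← R1 + 35/44·R5.
R2 ← R2 + 35/22·R5.
R3 ← R3 − 71/88·R5.
R4 ← R4 + 15/44·R5.
Reading off the reduced rows gives p = -3, q = -2, r = 3, s = -2, t = -2.

p = -3, q = -2, r = 3, s = -2, t = -2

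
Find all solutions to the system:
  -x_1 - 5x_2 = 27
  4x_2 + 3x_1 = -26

From equation 1: x_1 = -27 − 5·x_2.
Substitute into equation 2 and solve: x_2 = -5.
Then x_1 = -2.

x_1 = -2, x_2 = -5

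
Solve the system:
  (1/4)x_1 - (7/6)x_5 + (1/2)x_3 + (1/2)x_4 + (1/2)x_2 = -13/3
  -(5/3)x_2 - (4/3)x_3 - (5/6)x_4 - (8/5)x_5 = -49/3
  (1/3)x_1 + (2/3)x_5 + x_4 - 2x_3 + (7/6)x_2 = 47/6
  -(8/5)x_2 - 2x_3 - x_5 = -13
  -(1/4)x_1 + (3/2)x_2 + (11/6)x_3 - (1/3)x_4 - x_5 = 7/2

x_1 = -4, x_2 = 5, x_3 = 0, x_4 = 0, x_5 = 5

Row-reduce the augmented matrix:
R1 ← R1 / (1/4).
R3 ← R3 − 1/3·R1.
R5 ← R5 + 1/4·R1.
R2 ← R2 / (-5/3).
R1 ← R1 − 2·R2.
R3 ← R3 − 1/2·R2.
R4 ← R4 + 8/5·R2.
R5 ← R5 − 2·R2.
R3 ← R3 / (-46/15).
R1 ← R1 − 2/5·R3.
R2 ← R2 − 4/5·R3.
R4 ← R4 + 18/25·R3.
R5 ← R5 − 11/15·R3.
R4 ← R4 / (359/460).
R1 ← R1 − 93/92·R4.
R2 ← R2 − 12/23·R4.
R3 ← R3 + 5/184·R4.
R5 ← R5 + 449/552·R4.
R5 ← R5 / (-57152/16155).
R1 ← R1 + 35131/5385·R5.
R2 ← R2 − 1432/1077·R5.
R3 ← R3 + 6071/10770·R5.
R4 ← R4 − 292/1795·R5.
Reading off the reduced rows gives x_1 = -4, x_2 = 5, x_3 = 0, x_4 = 0, x_5 = 5.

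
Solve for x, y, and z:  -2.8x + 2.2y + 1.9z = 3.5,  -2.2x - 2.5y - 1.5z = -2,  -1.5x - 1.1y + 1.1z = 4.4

Row-reduce the augmented matrix:
R1 ← R1 / (-14/5).
R2 ← R2 + 11/5·R1.
R3 ← R3 + 3/2·R1.
R2 ← R2 / (-148/35).
R1 ← R1 + 11/14·R2.
R3 ← R3 + 319/140·R2.
R3 ← R3 / (20067/11840).
R1 ← R1 + 145/1184·R3.
R2 ← R2 − 419/592·R3.
Reading off the reduced rows gives x = 0, y = -1, z = 3.

x = 0, y = -1, z = 3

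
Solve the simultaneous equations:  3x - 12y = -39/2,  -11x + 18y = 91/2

Row-reduce the augmented matrix:
R1 ← R1 / (3).
R2 ← R2 + 11·R1.
R2 ← R2 / (-26).
R1 ← R1 + 4·R2.
Reading off the reduced rows gives x = -5/2, y = 1.

x = -5/2, y = 1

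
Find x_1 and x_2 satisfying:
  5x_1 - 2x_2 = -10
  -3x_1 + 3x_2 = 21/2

x_1 = -1, x_2 = 5/2

Row-reduce the augmented matrix:
R1 ← R1 / (5).
R2 ← R2 + 3·R1.
R2 ← R2 / (9/5).
R1 ← R1 + 2/5·R2.
Reading off the reduced rows gives x_1 = -1, x_2 = 5/2.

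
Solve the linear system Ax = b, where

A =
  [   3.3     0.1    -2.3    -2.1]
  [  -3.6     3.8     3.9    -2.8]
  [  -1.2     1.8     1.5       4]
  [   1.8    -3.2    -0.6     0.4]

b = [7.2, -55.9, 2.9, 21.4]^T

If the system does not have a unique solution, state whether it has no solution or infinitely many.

x_1 = 2, x_2 = -4, x_3 = -5, x_4 = 5

Row-reduce the augmented matrix:
R1 ← R1 / (33/10).
R2 ← R2 + 18/5·R1.
R3 ← R3 + 6/5·R1.
R4 ← R4 − 9/5·R1.
R2 ← R2 / (43/11).
R1 ← R1 − 1/33·R2.
R3 ← R3 − 101/55·R2.
R4 ← R4 + 179/55·R2.
R3 ← R3 / (11/1075).
R1 ← R1 + 913/1290·R3.
R2 ← R2 − 153/430·R3.
R4 ← R4 − 3897/2150·R3.
R4 ← R4 / (-4998/5).
R1 ← R1 − 1166/3·R4.
R2 ← R2 + 197·R4.
R3 ← R3 − 550·R4.
Reading off the reduced rows gives x_1 = 2, x_2 = -4, x_3 = -5, x_4 = 5.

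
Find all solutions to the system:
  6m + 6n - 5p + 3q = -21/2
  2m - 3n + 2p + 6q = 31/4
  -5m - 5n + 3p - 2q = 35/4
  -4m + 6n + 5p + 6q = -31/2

m = 1/2, n = -9/4, p = 0, q = 0

Row-reduce the augmented matrix:
R1 ← R1 / (6).
R2 ← R2 − 2·R1.
R3 ← R3 + 5·R1.
R4 ← R4 + 4·R1.
R2 ← R2 / (-5).
R1 ← R1 − 1·R2.
R4 ← R4 − 10·R2.
R3 ← R3 / (-7/6).
R1 ← R1 + 1/10·R3.
R2 ← R2 + 11/15·R3.
R4 ← R4 − 9·R3.
R4 ← R4 / (153/7).
R1 ← R1 − 51/35·R4.
R2 ← R2 + 46/35·R4.
R3 ← R3 + 3/7·R4.
Reading off the reduced rows gives m = 1/2, n = -9/4, p = 0, q = 0.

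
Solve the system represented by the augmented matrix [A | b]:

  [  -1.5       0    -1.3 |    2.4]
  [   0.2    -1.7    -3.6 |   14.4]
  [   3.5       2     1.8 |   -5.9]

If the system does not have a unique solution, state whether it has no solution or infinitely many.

Row-reduce the augmented matrix:
R1 ← R1 / (-3/2).
R2 ← R2 − 1/5·R1.
R3 ← R3 − 7/2·R1.
R2 ← R2 / (-17/10).
R3 ← R3 − 2·R2.
R3 ← R3 / (-2893/510).
R1 ← R1 − 13/15·R3.
R2 ← R2 − 566/255·R3.
Reading off the reduced rows gives x_1 = 1, x_2 = -2, x_3 = -3.

x_1 = 1, x_2 = -2, x_3 = -3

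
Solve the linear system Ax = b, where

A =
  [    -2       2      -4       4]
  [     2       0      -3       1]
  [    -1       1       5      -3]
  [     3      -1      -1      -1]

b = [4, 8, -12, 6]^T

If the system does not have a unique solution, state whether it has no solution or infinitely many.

infinitely many solutions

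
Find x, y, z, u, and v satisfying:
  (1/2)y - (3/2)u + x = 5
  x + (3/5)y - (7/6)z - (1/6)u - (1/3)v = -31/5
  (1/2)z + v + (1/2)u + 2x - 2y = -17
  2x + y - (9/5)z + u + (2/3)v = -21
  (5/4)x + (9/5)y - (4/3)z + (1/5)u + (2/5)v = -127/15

x = -4, y = 3, z = 5, u = -5, v = -3

Row-reduce the augmented matrix:
R2 ← R2 − 1·R1.
R3 ← R3 − 2·R1.
R4 ← R4 − 2·R1.
R5 ← R5 − 5/4·R1.
R2 ← R2 / (1/10).
R1 ← R1 − 1/2·R2.
R3 ← R3 + 3·R2.
R5 ← R5 − 47/40·R2.
R3 ← R3 / (-69/2).
R1 ← R1 − 35/6·R3.
R2 ← R2 + 35/3·R3.
R4 ← R4 + 9/5·R3.
R5 ← R5 − 99/8·R3.
R4 ← R4 / (199/115).
R1 ← R1 + 56/69·R4.
R2 ← R2 + 95/69·R4.
R3 ← R3 + 29/23·R4.
R5 ← R5 − 694/345·R4.
R5 ← R5 / (-4163/17910).
R1 ← R1 − 1214/1791·R5.
R2 ← R2 − 1100/1791·R5.
R3 ← R3 − 650/597·R5.
R4 ← R4 − 392/597·R5.
Reading off the reduced rows gives x = -4, y = 3, z = 5, u = -5, v = -3.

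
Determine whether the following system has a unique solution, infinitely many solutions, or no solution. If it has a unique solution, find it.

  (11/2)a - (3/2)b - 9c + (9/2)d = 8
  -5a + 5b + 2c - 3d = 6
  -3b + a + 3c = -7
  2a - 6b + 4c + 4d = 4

Row-reduce:
R1 ← R1 / (11/2).
R2 ← R2 + 5·R1.
R3 ← R3 − 1·R1.
R4 ← R4 − 2·R1.
R2 ← R2 / (40/11).
R1 ← R1 + 3/11·R2.
R3 ← R3 + 30/11·R2.
R4 ← R4 + 60/11·R2.
Swap R3 and R4.
R3 ← R3 / (-2).
R1 ← R1 + 21/10·R3.
R2 ← R2 + 17/10·R3.
Row 4 reduces to 0 = 3/2, a contradiction. The system is inconsistent.

no solution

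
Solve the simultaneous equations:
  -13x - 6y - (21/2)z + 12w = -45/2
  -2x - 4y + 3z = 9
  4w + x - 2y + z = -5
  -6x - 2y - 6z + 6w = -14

no solution

Row-reduce:
R1 ← R1 / (-13).
R2 ← R2 + 2·R1.
R3 ← R3 − 1·R1.
R4 ← R4 + 6·R1.
R2 ← R2 / (-40/13).
R1 ← R1 − 6/13·R2.
R3 ← R3 + 32/13·R2.
R4 ← R4 − 10/13·R2.
R3 ← R3 / (-7/2).
R1 ← R1 − 3/2·R3.
R2 ← R2 + 3/2·R3.
Row 4 reduces to 0 = -1/2, a contradiction. The system is inconsistent.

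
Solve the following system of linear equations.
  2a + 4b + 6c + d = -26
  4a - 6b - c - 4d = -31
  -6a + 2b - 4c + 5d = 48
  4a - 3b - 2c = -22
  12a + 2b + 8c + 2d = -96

Row-reduce the augmented matrix:
R1 ← R1 / (2).
R2 ← R2 − 4·R1.
R3 ← R3 + 6·R1.
R4 ← R4 − 4·R1.
R5 ← R5 − 12·R1.
R2 ← R2 / (-14).
R1 ← R1 − 2·R2.
R3 ← R3 − 14·R2.
R4 ← R4 + 11·R2.
R5 ← R5 + 22·R2.
R1 ← R1 − 8/7·R3.
R2 ← R2 − 13/14·R3.
R4 ← R4 + 53/14·R3.
R5 ← R5 + 53/7·R3.
R4 ← R4 / (72/7).
R1 ← R1 + 37/14·R4.
R2 ← R2 + 10/7·R4.
R3 ← R3 − 2·R4.
R5 ← R5 − 144/7·R4.
R5 reduces to 0 = 0, so the extra equation is consistent.
Reading off the reduced rows gives a = -5, b = 4, c = -5, d = -2.

a = -5, b = 4, c = -5, d = -2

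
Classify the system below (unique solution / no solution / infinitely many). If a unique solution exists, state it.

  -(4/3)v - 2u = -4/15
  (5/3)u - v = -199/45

Row-reduce the augmented matrix:
R1 ← R1 / (-2).
R2 ← R2 − 5/3·R1.
R2 ← R2 / (-19/9).
R1 ← R1 − 2/3·R2.
Reading off the reduced rows gives u = -4/3, v = 11/5.

u = -4/3, v = 11/5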